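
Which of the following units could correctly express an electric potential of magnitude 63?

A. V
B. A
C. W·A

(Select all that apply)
A

electric potential has SI base units: kg * m^2 / (A * s^3)

Checking each option against kg * m^2 / (A * s^3):
  A. V: ✓ matches
  B. A: ✗ does not match
  C. W·A: ✗ does not match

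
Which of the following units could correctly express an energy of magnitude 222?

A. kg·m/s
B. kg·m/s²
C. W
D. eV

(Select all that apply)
D

energy has SI base units: kg * m^2 / s^2

Checking each option against kg * m^2 / s^2:
  A. kg·m/s: ✗ does not match
  B. kg·m/s²: ✗ does not match
  C. W: ✗ does not match
  D. eV: ✓ matches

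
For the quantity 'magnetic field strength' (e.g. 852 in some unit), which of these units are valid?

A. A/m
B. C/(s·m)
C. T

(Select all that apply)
A, B

magnetic field strength has SI base units: A / m

Checking each option against A / m:
  A. A/m: ✓ matches
  B. C/(s·m): ✓ matches
  C. T: ✗ does not match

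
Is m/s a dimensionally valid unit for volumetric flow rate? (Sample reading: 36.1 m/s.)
No

volumetric flow rate has SI base units: m^3 / s
m/s does NOT reduce to m^3 / s; a valid unit for volumetric flow rate would be e.g. m³/s.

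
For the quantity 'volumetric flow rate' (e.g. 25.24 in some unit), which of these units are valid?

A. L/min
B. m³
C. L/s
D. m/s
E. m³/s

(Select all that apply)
A, C, E

volumetric flow rate has SI base units: m^3 / s

Checking each option against m^3 / s:
  A. L/min: ✓ matches
  B. m³: ✗ does not match
  C. L/s: ✓ matches
  D. m/s: ✗ does not match
  E. m³/s: ✓ matches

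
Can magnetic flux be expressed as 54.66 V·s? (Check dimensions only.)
Yes

magnetic flux has SI base units: kg * m^2 / (A * s^2)
V·s reduces to the same SI base units, so it is a valid unit for magnetic flux.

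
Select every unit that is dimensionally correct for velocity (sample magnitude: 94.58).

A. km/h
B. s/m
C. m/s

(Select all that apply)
A, C

velocity has SI base units: m / s

Checking each option against m / s:
  A. km/h: ✓ matches
  B. s/m: ✗ does not match
  C. m/s: ✓ matches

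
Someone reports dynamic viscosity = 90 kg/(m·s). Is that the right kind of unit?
Yes

dynamic viscosity has SI base units: kg / (m * s)
kg/(m·s) reduces to the same SI base units, so it is a valid unit for dynamic viscosity.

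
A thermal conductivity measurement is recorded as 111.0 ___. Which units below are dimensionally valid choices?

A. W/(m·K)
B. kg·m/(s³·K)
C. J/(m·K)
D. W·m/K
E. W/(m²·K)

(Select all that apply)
A, B

thermal conductivity has SI base units: kg * m / (s^3 * K)

Checking each option against kg * m / (s^3 * K):
  A. W/(m·K): ✓ matches
  B. kg·m/(s³·K): ✓ matches
  C. J/(m·K): ✗ does not match
  D. W·m/K: ✗ does not match
  E. W/(m²·K): ✗ does not match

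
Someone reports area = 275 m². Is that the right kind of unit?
Yes

area has SI base units: m^2
m² reduces to the same SI base units, so it is a valid unit for area.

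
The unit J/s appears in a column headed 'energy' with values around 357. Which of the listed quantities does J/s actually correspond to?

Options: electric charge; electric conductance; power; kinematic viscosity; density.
power

energy should have units dimensionally equivalent to kg * m^2 / s^2 (e.g. J).
The given unit 'J/s' reduces to kg * m^2 / s^3. Of the listed options, that is the dimensionality of power.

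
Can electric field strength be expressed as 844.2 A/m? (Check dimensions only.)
No

electric field strength has SI base units: kg * m / (A * s^3)
A/m does NOT reduce to kg * m / (A * s^3); a valid unit for electric field strength would be e.g. V/m.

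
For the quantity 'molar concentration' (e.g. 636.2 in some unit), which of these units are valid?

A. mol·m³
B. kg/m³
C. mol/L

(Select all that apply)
C

molar concentration has SI base units: mol / m^3

Checking each option against mol / m^3:
  A. mol·m³: ✗ does not match
  B. kg/m³: ✗ does not match
  C. mol/L: ✓ matches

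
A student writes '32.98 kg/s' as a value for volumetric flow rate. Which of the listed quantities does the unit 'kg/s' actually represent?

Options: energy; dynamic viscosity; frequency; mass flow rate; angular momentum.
mass flow rate

volumetric flow rate should have units dimensionally equivalent to m^3 / s (e.g. m³/s).
The given unit 'kg/s' reduces to kg / s. Of the listed options, that is the dimensionality of mass flow rate.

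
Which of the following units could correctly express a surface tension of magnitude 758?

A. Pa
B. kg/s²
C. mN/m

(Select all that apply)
B, C

surface tension has SI base units: kg / s^2

Checking each option against kg / s^2:
  A. Pa: ✗ does not match
  B. kg/s²: ✓ matches
  C. mN/m: ✓ matches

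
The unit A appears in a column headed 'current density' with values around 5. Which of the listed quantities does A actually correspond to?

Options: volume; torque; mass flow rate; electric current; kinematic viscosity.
electric current

current density should have units dimensionally equivalent to A / m^2 (e.g. A/m²).
The given unit 'A' reduces to A. Of the listed options, that is the dimensionality of electric current.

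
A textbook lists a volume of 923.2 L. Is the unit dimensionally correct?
Yes

volume has SI base units: m^3
L reduces to the same SI base units, so it is a valid unit for volume.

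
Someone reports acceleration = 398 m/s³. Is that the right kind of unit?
No

acceleration has SI base units: m / s^2
m/s³ does NOT reduce to m / s^2; a valid unit for acceleration would be e.g. m/s².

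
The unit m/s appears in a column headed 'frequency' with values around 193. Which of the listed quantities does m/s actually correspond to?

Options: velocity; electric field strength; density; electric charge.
velocity

frequency should have units dimensionally equivalent to 1 / s (e.g. Hz).
The given unit 'm/s' reduces to m / s. Of the listed options, that is the dimensionality of velocity.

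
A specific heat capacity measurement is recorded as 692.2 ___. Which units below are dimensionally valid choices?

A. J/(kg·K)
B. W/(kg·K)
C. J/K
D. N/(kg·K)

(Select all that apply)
A

specific heat capacity has SI base units: m^2 / (s^2 * K)

Checking each option against m^2 / (s^2 * K):
  A. J/(kg·K): ✓ matches
  B. W/(kg·K): ✗ does not match
  C. J/K: ✗ does not match
  D. N/(kg·K): ✗ does not match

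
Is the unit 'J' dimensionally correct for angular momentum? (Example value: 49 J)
No

angular momentum has SI base units: kg * m^2 / s
J does NOT reduce to kg * m^2 / s; a valid unit for angular momentum would be e.g. kg·m²/s.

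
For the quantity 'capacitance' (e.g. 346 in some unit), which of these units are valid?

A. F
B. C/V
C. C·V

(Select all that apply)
A, B

capacitance has SI base units: A^2 * s^4 / (kg * m^2)

Checking each option against A^2 * s^4 / (kg * m^2):
  A. F: ✓ matches
  B. C/V: ✓ matches
  C. C·V: ✗ does not match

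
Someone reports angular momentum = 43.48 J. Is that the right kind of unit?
No

angular momentum has SI base units: kg * m^2 / s
J does NOT reduce to kg * m^2 / s; a valid unit for angular momentum would be e.g. kg·m²/s.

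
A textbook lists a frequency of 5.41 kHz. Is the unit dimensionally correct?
Yes

frequency has SI base units: 1 / s
kHz reduces to the same SI base units, so it is a valid unit for frequency.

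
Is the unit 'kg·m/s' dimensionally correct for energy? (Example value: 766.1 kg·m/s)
No

energy has SI base units: kg * m^2 / s^2
kg·m/s does NOT reduce to kg * m^2 / s^2; a valid unit for energy would be e.g. J.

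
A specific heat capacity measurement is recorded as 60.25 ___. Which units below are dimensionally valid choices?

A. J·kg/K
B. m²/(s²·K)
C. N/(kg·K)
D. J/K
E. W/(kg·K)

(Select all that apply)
B

specific heat capacity has SI base units: m^2 / (s^2 * K)

Checking each option against m^2 / (s^2 * K):
  A. J·kg/K: ✗ does not match
  B. m²/(s²·K): ✓ matches
  C. N/(kg·K): ✗ does not match
  D. J/K: ✗ does not match
  E. W/(kg·K): ✗ does not match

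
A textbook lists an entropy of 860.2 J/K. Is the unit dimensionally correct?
Yes

entropy has SI base units: kg * m^2 / (s^2 * K)
J/K reduces to the same SI base units, so it is a valid unit for entropy.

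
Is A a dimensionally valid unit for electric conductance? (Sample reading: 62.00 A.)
No

electric conductance has SI base units: A^2 * s^3 / (kg * m^2)
A does NOT reduce to A^2 * s^3 / (kg * m^2); a valid unit for electric conductance would be e.g. S.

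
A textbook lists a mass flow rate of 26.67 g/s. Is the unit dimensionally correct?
Yes

mass flow rate has SI base units: kg / s
g/s reduces to the same SI base units, so it is a valid unit for mass flow rate.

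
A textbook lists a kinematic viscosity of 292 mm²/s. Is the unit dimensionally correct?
Yes

kinematic viscosity has SI base units: m^2 / s
mm²/s reduces to the same SI base units, so it is a valid unit for kinematic viscosity.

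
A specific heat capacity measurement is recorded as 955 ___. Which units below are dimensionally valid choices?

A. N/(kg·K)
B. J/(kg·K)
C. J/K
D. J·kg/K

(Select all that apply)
B

specific heat capacity has SI base units: m^2 / (s^2 * K)

Checking each option against m^2 / (s^2 * K):
  A. N/(kg·K): ✗ does not match
  B. J/(kg·K): ✓ matches
  C. J/K: ✗ does not match
  D. J·kg/K: ✗ does not match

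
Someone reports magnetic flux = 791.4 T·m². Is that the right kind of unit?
Yes

magnetic flux has SI base units: kg * m^2 / (A * s^2)
T·m² reduces to the same SI base units, so it is a valid unit for magnetic flux.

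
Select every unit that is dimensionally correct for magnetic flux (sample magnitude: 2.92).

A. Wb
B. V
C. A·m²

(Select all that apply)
A

magnetic flux has SI base units: kg * m^2 / (A * s^2)

Checking each option against kg * m^2 / (A * s^2):
  A. Wb: ✓ matches
  B. V: ✗ does not match
  C. A·m²: ✗ does not match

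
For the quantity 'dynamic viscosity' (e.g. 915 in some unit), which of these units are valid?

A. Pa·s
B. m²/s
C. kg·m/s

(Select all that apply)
A

dynamic viscosity has SI base units: kg / (m * s)

Checking each option against kg / (m * s):
  A. Pa·s: ✓ matches
  B. m²/s: ✗ does not match
  C. kg·m/s: ✗ does not match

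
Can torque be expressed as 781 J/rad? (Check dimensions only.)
Yes

torque has SI base units: kg * m^2 / s^2
J/rad reduces to the same SI base units, so it is a valid unit for torque.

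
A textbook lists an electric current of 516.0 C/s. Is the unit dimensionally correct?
Yes

electric current has SI base units: A
C/s reduces to the same SI base units, so it is a valid unit for electric current.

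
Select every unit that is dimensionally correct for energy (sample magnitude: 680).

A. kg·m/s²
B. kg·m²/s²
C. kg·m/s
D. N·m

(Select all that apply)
B, D

energy has SI base units: kg * m^2 / s^2

Checking each option against kg * m^2 / s^2:
  A. kg·m/s²: ✗ does not match
  B. kg·m²/s²: ✓ matches
  C. kg·m/s: ✗ does not match
  D. N·m: ✓ matches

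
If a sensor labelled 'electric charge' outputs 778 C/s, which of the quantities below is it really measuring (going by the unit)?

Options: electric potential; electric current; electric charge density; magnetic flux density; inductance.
electric current

electric charge should have units dimensionally equivalent to A * s (e.g. C).
The given unit 'C/s' reduces to A. Of the listed options, that is the dimensionality of electric current.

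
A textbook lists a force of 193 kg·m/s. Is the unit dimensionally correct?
No

force has SI base units: kg * m / s^2
kg·m/s does NOT reduce to kg * m / s^2; a valid unit for force would be e.g. N.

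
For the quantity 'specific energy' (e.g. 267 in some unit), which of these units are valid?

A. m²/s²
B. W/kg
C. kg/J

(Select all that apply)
A

specific energy has SI base units: m^2 / s^2

Checking each option against m^2 / s^2:
  A. m²/s²: ✓ matches
  B. W/kg: ✗ does not match
  C. kg/J: ✗ does not match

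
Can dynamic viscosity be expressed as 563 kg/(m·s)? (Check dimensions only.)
Yes

dynamic viscosity has SI base units: kg / (m * s)
kg/(m·s) reduces to the same SI base units, so it is a valid unit for dynamic viscosity.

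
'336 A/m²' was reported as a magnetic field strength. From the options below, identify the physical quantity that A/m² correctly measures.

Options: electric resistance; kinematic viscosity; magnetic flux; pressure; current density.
current density

magnetic field strength should have units dimensionally equivalent to A / m (e.g. A/m).
The given unit 'A/m²' reduces to A / m^2. Of the listed options, that is the dimensionality of current density.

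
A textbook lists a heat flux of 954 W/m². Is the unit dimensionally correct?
Yes

heat flux has SI base units: kg / s^3
W/m² reduces to the same SI base units, so it is a valid unit for heat flux.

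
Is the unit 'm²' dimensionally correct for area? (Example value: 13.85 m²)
Yes

area has SI base units: m^2
m² reduces to the same SI base units, so it is a valid unit for area.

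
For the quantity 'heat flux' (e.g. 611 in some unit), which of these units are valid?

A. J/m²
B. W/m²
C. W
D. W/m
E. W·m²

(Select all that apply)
B

heat flux has SI base units: kg / s^3

Checking each option against kg / s^3:
  A. J/m²: ✗ does not match
  B. W/m²: ✓ matches
  C. W: ✗ does not match
  D. W/m: ✗ does not match
  E. W·m²: ✗ does not match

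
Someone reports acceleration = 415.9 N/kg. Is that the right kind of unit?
Yes

acceleration has SI base units: m / s^2
N/kg reduces to the same SI base units, so it is a valid unit for acceleration.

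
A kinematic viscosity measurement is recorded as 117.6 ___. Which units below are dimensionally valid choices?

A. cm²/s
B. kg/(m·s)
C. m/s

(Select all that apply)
A

kinematic viscosity has SI base units: m^2 / s

Checking each option against m^2 / s:
  A. cm²/s: ✓ matches
  B. kg/(m·s): ✗ does not match
  C. m/s: ✗ does not match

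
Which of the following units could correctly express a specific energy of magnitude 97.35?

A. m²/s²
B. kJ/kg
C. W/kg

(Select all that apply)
A, B

specific energy has SI base units: m^2 / s^2

Checking each option against m^2 / s^2:
  A. m²/s²: ✓ matches
  B. kJ/kg: ✓ matches
  C. W/kg: ✗ does not match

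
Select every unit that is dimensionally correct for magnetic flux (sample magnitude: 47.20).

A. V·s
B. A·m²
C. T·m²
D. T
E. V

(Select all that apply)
A, C

magnetic flux has SI base units: kg * m^2 / (A * s^2)

Checking each option against kg * m^2 / (A * s^2):
  A. V·s: ✓ matches
  B. A·m²: ✗ does not match
  C. T·m²: ✓ matches
  D. T: ✗ does not match
  E. V: ✗ does not match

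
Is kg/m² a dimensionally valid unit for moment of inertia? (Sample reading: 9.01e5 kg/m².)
No

moment of inertia has SI base units: kg * m^2
kg/m² does NOT reduce to kg * m^2; a valid unit for moment of inertia would be e.g. kg·m².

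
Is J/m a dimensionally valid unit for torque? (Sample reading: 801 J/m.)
No

torque has SI base units: kg * m^2 / s^2
J/m does NOT reduce to kg * m^2 / s^2; a valid unit for torque would be e.g. N·m.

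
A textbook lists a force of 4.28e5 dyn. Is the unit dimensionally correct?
Yes

force has SI base units: kg * m / s^2
dyn reduces to the same SI base units, so it is a valid unit for force.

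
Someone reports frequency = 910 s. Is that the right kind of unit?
No

frequency has SI base units: 1 / s
s does NOT reduce to 1 / s; a valid unit for frequency would be e.g. Hz.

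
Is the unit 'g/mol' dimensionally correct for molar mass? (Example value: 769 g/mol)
Yes

molar mass has SI base units: kg / mol
g/mol reduces to the same SI base units, so it is a valid unit for molar mass.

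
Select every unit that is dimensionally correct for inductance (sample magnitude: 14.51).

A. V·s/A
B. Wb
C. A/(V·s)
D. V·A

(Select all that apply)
A

inductance has SI base units: kg * m^2 / (A^2 * s^2)

Checking each option against kg * m^2 / (A^2 * s^2):
  A. V·s/A: ✓ matches
  B. Wb: ✗ does not match
  C. A/(V·s): ✗ does not match
  D. V·A: ✗ does not match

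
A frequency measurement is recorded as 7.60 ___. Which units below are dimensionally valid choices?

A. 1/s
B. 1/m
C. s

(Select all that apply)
A

frequency has SI base units: 1 / s

Checking each option against 1 / s:
  A. 1/s: ✓ matches
  B. 1/m: ✗ does not match
  C. s: ✗ does not match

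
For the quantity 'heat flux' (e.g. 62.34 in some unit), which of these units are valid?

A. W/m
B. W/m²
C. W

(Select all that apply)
B

heat flux has SI base units: kg / s^3

Checking each option against kg / s^3:
  A. W/m: ✗ does not match
  B. W/m²: ✓ matches
  C. W: ✗ does not match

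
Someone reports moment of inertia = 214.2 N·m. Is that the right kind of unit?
No

moment of inertia has SI base units: kg * m^2
N·m does NOT reduce to kg * m^2; a valid unit for moment of inertia would be e.g. kg·m².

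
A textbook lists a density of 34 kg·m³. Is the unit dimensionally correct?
No

density has SI base units: kg / m^3
kg·m³ does NOT reduce to kg / m^3; a valid unit for density would be e.g. kg/m³.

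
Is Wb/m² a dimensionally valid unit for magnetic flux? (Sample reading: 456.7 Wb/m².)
No

magnetic flux has SI base units: kg * m^2 / (A * s^2)
Wb/m² does NOT reduce to kg * m^2 / (A * s^2); a valid unit for magnetic flux would be e.g. Wb.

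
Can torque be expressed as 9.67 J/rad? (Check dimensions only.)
Yes

torque has SI base units: kg * m^2 / s^2
J/rad reduces to the same SI base units, so it is a valid unit for torque.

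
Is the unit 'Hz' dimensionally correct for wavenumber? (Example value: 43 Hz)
No

wavenumber has SI base units: 1 / m
Hz does NOT reduce to 1 / m; a valid unit for wavenumber would be e.g. 1/m.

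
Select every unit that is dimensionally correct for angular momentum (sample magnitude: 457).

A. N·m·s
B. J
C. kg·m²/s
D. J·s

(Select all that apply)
A, C, D

angular momentum has SI base units: kg * m^2 / s

Checking each option against kg * m^2 / s:
  A. N·m·s: ✓ matches
  B. J: ✗ does not match
  C. kg·m²/s: ✓ matches
  D. J·s: ✓ matches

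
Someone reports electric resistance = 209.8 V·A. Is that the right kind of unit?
No

electric resistance has SI base units: kg * m^2 / (A^2 * s^3)
V·A does NOT reduce to kg * m^2 / (A^2 * s^3); a valid unit for electric resistance would be e.g. Ω.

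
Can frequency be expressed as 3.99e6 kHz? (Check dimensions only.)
Yes

frequency has SI base units: 1 / s
kHz reduces to the same SI base units, so it is a valid unit for frequency.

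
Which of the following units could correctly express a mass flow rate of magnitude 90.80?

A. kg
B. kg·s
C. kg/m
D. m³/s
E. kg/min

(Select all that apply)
E

mass flow rate has SI base units: kg / s

Checking each option against kg / s:
  A. kg: ✗ does not match
  B. kg·s: ✗ does not match
  C. kg/m: ✗ does not match
  D. m³/s: ✗ does not match
  E. kg/min: ✓ matches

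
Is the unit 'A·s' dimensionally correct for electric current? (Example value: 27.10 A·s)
No

electric current has SI base units: A
A·s does NOT reduce to A; a valid unit for electric current would be e.g. A.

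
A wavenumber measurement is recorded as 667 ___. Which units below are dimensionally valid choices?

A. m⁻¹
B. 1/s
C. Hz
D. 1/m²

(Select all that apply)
A

wavenumber has SI base units: 1 / m

Checking each option against 1 / m:
  A. m⁻¹: ✓ matches
  B. 1/s: ✗ does not match
  C. Hz: ✗ does not match
  D. 1/m²: ✗ does not match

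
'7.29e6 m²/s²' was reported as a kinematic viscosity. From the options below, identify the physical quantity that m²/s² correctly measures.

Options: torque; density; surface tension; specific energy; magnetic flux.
specific energy

kinematic viscosity should have units dimensionally equivalent to m^2 / s (e.g. m²/s).
The given unit 'm²/s²' reduces to m^2 / s^2. Of the listed options, that is the dimensionality of specific energy.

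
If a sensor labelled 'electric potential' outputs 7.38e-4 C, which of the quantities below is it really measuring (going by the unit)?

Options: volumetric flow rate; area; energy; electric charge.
electric charge

electric potential should have units dimensionally equivalent to kg * m^2 / (A * s^3) (e.g. V).
The given unit 'C' reduces to A * s. Of the listed options, that is the dimensionality of electric charge.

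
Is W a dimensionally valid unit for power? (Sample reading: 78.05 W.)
Yes

power has SI base units: kg * m^2 / s^3
W reduces to the same SI base units, so it is a valid unit for power.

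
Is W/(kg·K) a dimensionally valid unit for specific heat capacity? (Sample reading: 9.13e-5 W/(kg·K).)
No

specific heat capacity has SI base units: m^2 / (s^2 * K)
W/(kg·K) does NOT reduce to m^2 / (s^2 * K); a valid unit for specific heat capacity would be e.g. J/(kg·K).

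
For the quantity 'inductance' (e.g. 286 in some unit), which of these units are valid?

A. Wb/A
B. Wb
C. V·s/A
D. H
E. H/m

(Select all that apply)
A, C, D

inductance has SI base units: kg * m^2 / (A^2 * s^2)

Checking each option against kg * m^2 / (A^2 * s^2):
  A. Wb/A: ✓ matches
  B. Wb: ✗ does not match
  C. V·s/A: ✓ matches
  D. H: ✓ matches
  E. H/m: ✗ does not match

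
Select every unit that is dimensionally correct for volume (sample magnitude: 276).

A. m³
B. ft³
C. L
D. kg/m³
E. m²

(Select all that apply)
A, B, C

volume has SI base units: m^3

Checking each option against m^3:
  A. m³: ✓ matches
  B. ft³: ✓ matches
  C. L: ✓ matches
  D. kg/m³: ✗ does not match
  E. m²: ✗ does not match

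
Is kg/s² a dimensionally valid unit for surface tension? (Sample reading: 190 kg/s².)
Yes

surface tension has SI base units: kg / s^2
kg/s² reduces to the same SI base units, so it is a valid unit for surface tension.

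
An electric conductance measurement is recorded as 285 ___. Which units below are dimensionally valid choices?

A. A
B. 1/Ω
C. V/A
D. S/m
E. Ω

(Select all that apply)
B

electric conductance has SI base units: A^2 * s^3 / (kg * m^2)

Checking each option against A^2 * s^3 / (kg * m^2):
  A. A: ✗ does not match
  B. 1/Ω: ✓ matches
  C. V/A: ✗ does not match
  D. S/m: ✗ does not match
  E. Ω: ✗ does not match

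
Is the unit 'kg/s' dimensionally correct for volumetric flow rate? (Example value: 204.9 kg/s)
No

volumetric flow rate has SI base units: m^3 / s
kg/s does NOT reduce to m^3 / s; a valid unit for volumetric flow rate would be e.g. m³/s.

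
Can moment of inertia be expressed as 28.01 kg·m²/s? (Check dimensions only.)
No

moment of inertia has SI base units: kg * m^2
kg·m²/s does NOT reduce to kg * m^2; a valid unit for moment of inertia would be e.g. kg·m².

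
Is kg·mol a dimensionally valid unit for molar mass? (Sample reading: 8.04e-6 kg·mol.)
No

molar mass has SI base units: kg / mol
kg·mol does NOT reduce to kg / mol; a valid unit for molar mass would be e.g. kg/mol.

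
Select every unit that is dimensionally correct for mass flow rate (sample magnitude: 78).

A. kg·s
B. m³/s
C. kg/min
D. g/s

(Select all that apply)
C, D

mass flow rate has SI base units: kg / s

Checking each option against kg / s:
  A. kg·s: ✗ does not match
  B. m³/s: ✗ does not match
  C. kg/min: ✓ matches
  D. g/s: ✓ matches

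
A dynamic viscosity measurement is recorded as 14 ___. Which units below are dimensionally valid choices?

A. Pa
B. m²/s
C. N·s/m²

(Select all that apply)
C

dynamic viscosity has SI base units: kg / (m * s)

Checking each option against kg / (m * s):
  A. Pa: ✗ does not match
  B. m²/s: ✗ does not match
  C. N·s/m²: ✓ matches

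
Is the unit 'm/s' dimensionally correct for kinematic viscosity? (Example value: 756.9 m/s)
No

kinematic viscosity has SI base units: m^2 / s
m/s does NOT reduce to m^2 / s; a valid unit for kinematic viscosity would be e.g. m²/s.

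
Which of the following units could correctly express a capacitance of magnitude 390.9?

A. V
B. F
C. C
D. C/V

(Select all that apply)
B, D

capacitance has SI base units: A^2 * s^4 / (kg * m^2)

Checking each option against A^2 * s^4 / (kg * m^2):
  A. V: ✗ does not match
  B. F: ✓ matches
  C. C: ✗ does not match
  D. C/V: ✓ matches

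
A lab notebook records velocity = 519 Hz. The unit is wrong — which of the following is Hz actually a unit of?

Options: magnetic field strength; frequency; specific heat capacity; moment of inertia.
frequency

velocity should have units dimensionally equivalent to m / s (e.g. m/s).
The given unit 'Hz' reduces to 1 / s. Of the listed options, that is the dimensionality of frequency.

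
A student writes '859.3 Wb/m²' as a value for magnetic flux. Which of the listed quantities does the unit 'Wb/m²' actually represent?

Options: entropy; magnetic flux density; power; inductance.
magnetic flux density

magnetic flux should have units dimensionally equivalent to kg * m^2 / (A * s^2) (e.g. Wb).
The given unit 'Wb/m²' reduces to kg / (A * s^2). Of the listed options, that is the dimensionality of magnetic flux density.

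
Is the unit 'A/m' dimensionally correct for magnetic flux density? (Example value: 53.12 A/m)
No

magnetic flux density has SI base units: kg / (A * s^2)
A/m does NOT reduce to kg / (A * s^2); a valid unit for magnetic flux density would be e.g. T.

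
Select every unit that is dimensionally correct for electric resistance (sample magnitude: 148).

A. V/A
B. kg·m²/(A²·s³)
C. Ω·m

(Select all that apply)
A, B

electric resistance has SI base units: kg * m^2 / (A^2 * s^3)

Checking each option against kg * m^2 / (A^2 * s^3):
  A. V/A: ✓ matches
  B. kg·m²/(A²·s³): ✓ matches
  C. Ω·m: ✗ does not match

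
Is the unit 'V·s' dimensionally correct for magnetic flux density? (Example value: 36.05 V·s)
No

magnetic flux density has SI base units: kg / (A * s^2)
V·s does NOT reduce to kg / (A * s^2); a valid unit for magnetic flux density would be e.g. T.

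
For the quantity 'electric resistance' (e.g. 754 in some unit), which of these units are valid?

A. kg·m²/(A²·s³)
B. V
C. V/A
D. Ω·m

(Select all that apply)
A, C

electric resistance has SI base units: kg * m^2 / (A^2 * s^3)

Checking each option against kg * m^2 / (A^2 * s^3):
  A. kg·m²/(A²·s³): ✓ matches
  B. V: ✗ does not match
  C. V/A: ✓ matches
  D. Ω·m: ✗ does not match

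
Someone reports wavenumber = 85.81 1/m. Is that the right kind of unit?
Yes

wavenumber has SI base units: 1 / m
1/m reduces to the same SI base units, so it is a valid unit for wavenumber.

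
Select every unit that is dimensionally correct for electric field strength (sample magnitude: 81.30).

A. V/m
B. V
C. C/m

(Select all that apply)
A

electric field strength has SI base units: kg * m / (A * s^3)

Checking each option against kg * m / (A * s^3):
  A. V/m: ✓ matches
  B. V: ✗ does not match
  C. C/m: ✗ does not match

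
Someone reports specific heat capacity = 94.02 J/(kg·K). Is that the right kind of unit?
Yes

specific heat capacity has SI base units: m^2 / (s^2 * K)
J/(kg·K) reduces to the same SI base units, so it is a valid unit for specific heat capacity.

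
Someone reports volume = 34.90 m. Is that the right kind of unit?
No

volume has SI base units: m^3
m does NOT reduce to m^3; a valid unit for volume would be e.g. m³.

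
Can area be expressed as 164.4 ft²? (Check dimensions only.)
Yes

area has SI base units: m^2
ft² reduces to the same SI base units, so it is a valid unit for area.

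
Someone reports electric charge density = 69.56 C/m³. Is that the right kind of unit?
Yes

electric charge density has SI base units: A * s / m^3
C/m³ reduces to the same SI base units, so it is a valid unit for electric charge density.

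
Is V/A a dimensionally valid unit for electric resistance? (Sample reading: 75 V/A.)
Yes

electric resistance has SI base units: kg * m^2 / (A^2 * s^3)
V/A reduces to the same SI base units, so it is a valid unit for electric resistance.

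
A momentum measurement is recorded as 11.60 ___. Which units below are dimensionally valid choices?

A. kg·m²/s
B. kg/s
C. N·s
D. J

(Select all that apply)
C

momentum has SI base units: kg * m / s

Checking each option against kg * m / s:
  A. kg·m²/s: ✗ does not match
  B. kg/s: ✗ does not match
  C. N·s: ✓ matches
  D. J: ✗ does not match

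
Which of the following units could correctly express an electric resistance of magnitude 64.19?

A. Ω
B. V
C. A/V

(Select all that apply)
A

electric resistance has SI base units: kg * m^2 / (A^2 * s^3)

Checking each option against kg * m^2 / (A^2 * s^3):
  A. Ω: ✓ matches
  B. V: ✗ does not match
  C. A/V: ✗ does not match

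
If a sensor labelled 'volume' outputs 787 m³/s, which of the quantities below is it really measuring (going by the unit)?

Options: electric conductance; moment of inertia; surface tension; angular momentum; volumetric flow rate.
volumetric flow rate

volume should have units dimensionally equivalent to m^3 (e.g. m³).
The given unit 'm³/s' reduces to m^3 / s. Of the listed options, that is the dimensionality of volumetric flow rate.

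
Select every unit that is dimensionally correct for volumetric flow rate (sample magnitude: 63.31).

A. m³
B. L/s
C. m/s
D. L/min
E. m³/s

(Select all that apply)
B, D, E

volumetric flow rate has SI base units: m^3 / s

Checking each option against m^3 / s:
  A. m³: ✗ does not match
  B. L/s: ✓ matches
  C. m/s: ✗ does not match
  D. L/min: ✓ matches
  E. m³/s: ✓ matches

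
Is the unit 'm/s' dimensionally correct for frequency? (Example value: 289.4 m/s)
No

frequency has SI base units: 1 / s
m/s does NOT reduce to 1 / s; a valid unit for frequency would be e.g. Hz.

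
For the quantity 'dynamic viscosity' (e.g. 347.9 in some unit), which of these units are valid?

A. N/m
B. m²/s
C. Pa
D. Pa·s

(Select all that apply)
D

dynamic viscosity has SI base units: kg / (m * s)

Checking each option against kg / (m * s):
  A. N/m: ✗ does not match
  B. m²/s: ✗ does not match
  C. Pa: ✗ does not match
  D. Pa·s: ✓ matches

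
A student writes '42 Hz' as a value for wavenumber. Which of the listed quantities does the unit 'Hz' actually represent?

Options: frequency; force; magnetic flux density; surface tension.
frequency

wavenumber should have units dimensionally equivalent to 1 / m (e.g. 1/m).
The given unit 'Hz' reduces to 1 / s. Of the listed options, that is the dimensionality of frequency.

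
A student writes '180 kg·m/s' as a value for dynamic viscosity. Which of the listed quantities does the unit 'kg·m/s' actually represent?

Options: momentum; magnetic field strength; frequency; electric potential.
momentum

dynamic viscosity should have units dimensionally equivalent to kg / (m * s) (e.g. Pa·s).
The given unit 'kg·m/s' reduces to kg * m / s. Of the listed options, that is the dimensionality of momentum.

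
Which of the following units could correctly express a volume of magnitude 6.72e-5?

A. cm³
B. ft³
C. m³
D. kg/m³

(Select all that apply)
A, B, C

volume has SI base units: m^3

Checking each option against m^3:
  A. cm³: ✓ matches
  B. ft³: ✓ matches
  C. m³: ✓ matches
  D. kg/m³: ✗ does not match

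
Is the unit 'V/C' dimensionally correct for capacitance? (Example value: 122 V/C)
No

capacitance has SI base units: A^2 * s^4 / (kg * m^2)
V/C does NOT reduce to A^2 * s^4 / (kg * m^2); a valid unit for capacitance would be e.g. F.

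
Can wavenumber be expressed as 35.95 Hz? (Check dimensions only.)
No

wavenumber has SI base units: 1 / m
Hz does NOT reduce to 1 / m; a valid unit for wavenumber would be e.g. 1/m.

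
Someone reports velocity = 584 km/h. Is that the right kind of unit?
Yes

velocity has SI base units: m / s
km/h reduces to the same SI base units, so it is a valid unit for velocity.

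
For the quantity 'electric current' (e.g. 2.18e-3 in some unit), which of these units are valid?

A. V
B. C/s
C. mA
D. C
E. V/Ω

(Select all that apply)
B, C, E

electric current has SI base units: A

Checking each option against A:
  A. V: ✗ does not match
  B. C/s: ✓ matches
  C. mA: ✓ matches
  D. C: ✗ does not match
  E. V/Ω: ✓ matches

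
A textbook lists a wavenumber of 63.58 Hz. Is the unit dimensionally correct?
No

wavenumber has SI base units: 1 / m
Hz does NOT reduce to 1 / m; a valid unit for wavenumber would be e.g. 1/m.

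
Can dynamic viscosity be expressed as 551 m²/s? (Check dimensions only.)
No

dynamic viscosity has SI base units: kg / (m * s)
m²/s does NOT reduce to kg / (m * s); a valid unit for dynamic viscosity would be e.g. Pa·s.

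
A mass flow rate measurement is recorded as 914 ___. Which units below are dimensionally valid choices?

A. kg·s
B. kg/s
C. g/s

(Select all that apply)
B, C

mass flow rate has SI base units: kg / s

Checking each option against kg / s:
  A. kg·s: ✗ does not match
  B. kg/s: ✓ matches
  C. g/s: ✓ matches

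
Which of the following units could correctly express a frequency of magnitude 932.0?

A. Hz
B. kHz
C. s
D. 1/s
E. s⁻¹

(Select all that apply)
A, B, D, E

frequency has SI base units: 1 / s

Checking each option against 1 / s:
  A. Hz: ✓ matches
  B. kHz: ✓ matches
  C. s: ✗ does not match
  D. 1/s: ✓ matches
  E. s⁻¹: ✓ matches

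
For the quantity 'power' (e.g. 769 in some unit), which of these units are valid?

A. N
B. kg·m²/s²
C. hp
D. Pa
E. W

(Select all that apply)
C, E

power has SI base units: kg * m^2 / s^3

Checking each option against kg * m^2 / s^3:
  A. N: ✗ does not match
  B. kg·m²/s²: ✗ does not match
  C. hp: ✓ matches
  D. Pa: ✗ does not match
  E. W: ✓ matches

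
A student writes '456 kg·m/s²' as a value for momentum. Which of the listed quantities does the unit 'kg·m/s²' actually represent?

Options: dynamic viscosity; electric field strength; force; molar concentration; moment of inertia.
force

momentum should have units dimensionally equivalent to kg * m / s (e.g. kg·m/s).
The given unit 'kg·m/s²' reduces to kg * m / s^2. Of the listed options, that is the dimensionality of force.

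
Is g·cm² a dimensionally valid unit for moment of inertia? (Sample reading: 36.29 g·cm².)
Yes

moment of inertia has SI base units: kg * m^2
g·cm² reduces to the same SI base units, so it is a valid unit for moment of inertia.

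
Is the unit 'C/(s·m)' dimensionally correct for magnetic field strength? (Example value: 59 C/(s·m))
Yes

magnetic field strength has SI base units: A / m
C/(s·m) reduces to the same SI base units, so it is a valid unit for magnetic field strength.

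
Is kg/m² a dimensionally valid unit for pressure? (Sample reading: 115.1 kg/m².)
No

pressure has SI base units: kg / (m * s^2)
kg/m² does NOT reduce to kg / (m * s^2); a valid unit for pressure would be e.g. Pa.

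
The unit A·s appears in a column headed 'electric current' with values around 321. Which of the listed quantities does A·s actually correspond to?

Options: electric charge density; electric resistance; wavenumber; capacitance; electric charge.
electric charge

electric current should have units dimensionally equivalent to A (e.g. A).
The given unit 'A·s' reduces to A * s. Of the listed options, that is the dimensionality of electric charge.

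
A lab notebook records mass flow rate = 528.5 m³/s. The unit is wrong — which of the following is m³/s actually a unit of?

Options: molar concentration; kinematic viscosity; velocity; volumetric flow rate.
volumetric flow rate

mass flow rate should have units dimensionally equivalent to kg / s (e.g. kg/s).
The given unit 'm³/s' reduces to m^3 / s. Of the listed options, that is the dimensionality of volumetric flow rate.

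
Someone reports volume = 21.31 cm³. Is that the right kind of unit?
Yes

volume has SI base units: m^3
cm³ reduces to the same SI base units, so it is a valid unit for volume.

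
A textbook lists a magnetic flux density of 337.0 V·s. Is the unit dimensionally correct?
No

magnetic flux density has SI base units: kg / (A * s^2)
V·s does NOT reduce to kg / (A * s^2); a valid unit for magnetic flux density would be e.g. T.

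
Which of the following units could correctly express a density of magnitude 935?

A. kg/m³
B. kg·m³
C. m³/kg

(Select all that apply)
A

density has SI base units: kg / m^3

Checking each option against kg / m^3:
  A. kg/m³: ✓ matches
  B. kg·m³: ✗ does not match
  C. m³/kg: ✗ does not match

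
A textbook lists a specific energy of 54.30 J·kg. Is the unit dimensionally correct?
No

specific energy has SI base units: m^2 / s^2
J·kg does NOT reduce to m^2 / s^2; a valid unit for specific energy would be e.g. J/kg.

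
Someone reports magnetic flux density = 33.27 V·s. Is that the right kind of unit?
No

magnetic flux density has SI base units: kg / (A * s^2)
V·s does NOT reduce to kg / (A * s^2); a valid unit for magnetic flux density would be e.g. T.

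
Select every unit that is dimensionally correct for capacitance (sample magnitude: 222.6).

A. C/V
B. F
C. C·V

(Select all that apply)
A, B

capacitance has SI base units: A^2 * s^4 / (kg * m^2)

Checking each option against A^2 * s^4 / (kg * m^2):
  A. C/V: ✓ matches
  B. F: ✓ matches
  C. C·V: ✗ does not match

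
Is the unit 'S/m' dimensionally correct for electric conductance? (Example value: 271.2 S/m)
No

electric conductance has SI base units: A^2 * s^3 / (kg * m^2)
S/m does NOT reduce to A^2 * s^3 / (kg * m^2); a valid unit for electric conductance would be e.g. S.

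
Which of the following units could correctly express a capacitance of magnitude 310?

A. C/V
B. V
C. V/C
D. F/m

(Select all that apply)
A

capacitance has SI base units: A^2 * s^4 / (kg * m^2)

Checking each option against A^2 * s^4 / (kg * m^2):
  A. C/V: ✓ matches
  B. V: ✗ does not match
  C. V/C: ✗ does not match
  D. F/m: ✗ does not match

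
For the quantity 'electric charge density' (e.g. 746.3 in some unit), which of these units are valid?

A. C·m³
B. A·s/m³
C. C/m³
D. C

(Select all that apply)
B, C

electric charge density has SI base units: A * s / m^3

Checking each option against A * s / m^3:
  A. C·m³: ✗ does not match
  B. A·s/m³: ✓ matches
  C. C/m³: ✓ matches
  D. C: ✗ does not match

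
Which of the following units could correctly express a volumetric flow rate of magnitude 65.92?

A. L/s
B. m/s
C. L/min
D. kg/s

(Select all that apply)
A, C

volumetric flow rate has SI base units: m^3 / s

Checking each option against m^3 / s:
  A. L/s: ✓ matches
  B. m/s: ✗ does not match
  C. L/min: ✓ matches
  D. kg/s: ✗ does not match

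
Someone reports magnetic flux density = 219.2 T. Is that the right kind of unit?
Yes

magnetic flux density has SI base units: kg / (A * s^2)
T reduces to the same SI base units, so it is a valid unit for magnetic flux density.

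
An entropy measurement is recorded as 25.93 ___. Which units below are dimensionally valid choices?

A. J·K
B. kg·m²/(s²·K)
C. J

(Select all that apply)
B

entropy has SI base units: kg * m^2 / (s^2 * K)

Checking each option against kg * m^2 / (s^2 * K):
  A. J·K: ✗ does not match
  B. kg·m²/(s²·K): ✓ matches
  C. J: ✗ does not match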